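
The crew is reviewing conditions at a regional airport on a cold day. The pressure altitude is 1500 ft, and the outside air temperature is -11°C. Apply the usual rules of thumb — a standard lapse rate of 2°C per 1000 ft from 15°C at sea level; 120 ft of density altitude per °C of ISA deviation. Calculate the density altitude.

-1260 ft

ISA temperature at 1500 ft = 15 − 2 × (1500/1000) = 12°C.
ISA deviation = -11 − 12 = -23°C.
Density altitude = 1500 + 120 × (-23) = 1500 + (-2760) = -1260 ft.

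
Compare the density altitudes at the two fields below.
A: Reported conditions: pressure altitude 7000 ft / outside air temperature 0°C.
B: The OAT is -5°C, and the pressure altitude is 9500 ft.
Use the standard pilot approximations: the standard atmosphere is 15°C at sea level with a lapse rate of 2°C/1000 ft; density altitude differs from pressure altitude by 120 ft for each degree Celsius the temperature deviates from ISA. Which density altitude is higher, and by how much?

A: ISA temp = 1°C, deviation -1°C, DA = 7000 + 120 × (-1) = 6880 ft.
B: ISA temp = -4°C, deviation -1°C, DA = 9500 + 120 × (-1) = 9380 ft.
B is higher by 9380 − 6880 = 2500 ft.

B by 2500 ft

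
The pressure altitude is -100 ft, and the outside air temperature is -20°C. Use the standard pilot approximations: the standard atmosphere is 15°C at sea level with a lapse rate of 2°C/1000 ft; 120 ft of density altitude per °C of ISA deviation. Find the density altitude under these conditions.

-4324 ft

ISA temperature at -100 ft = 15 − 2 × (-100/1000) = 15.2°C.
ISA deviation = -20 − 15.2 = -35.2°C.
Density altitude = -100 + 120 × (-35.2) = -100 + (-4224) = -4324 ft.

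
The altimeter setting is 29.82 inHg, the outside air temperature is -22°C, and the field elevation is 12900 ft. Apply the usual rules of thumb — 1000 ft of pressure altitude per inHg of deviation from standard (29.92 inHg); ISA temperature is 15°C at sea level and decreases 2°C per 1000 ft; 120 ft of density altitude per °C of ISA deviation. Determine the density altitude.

11680 ft

Pressure altitude = 12900 + (29.92 − 29.82) × 1000 = 12900 + (+100) = 13000 ft.
ISA temperature at 13000 ft = 15 − 2 × (13000/1000) = -11°C.
ISA deviation = -22 − (-11) = -11°C.
Density altitude = 13000 + 120 × (-11) = 11680 ft.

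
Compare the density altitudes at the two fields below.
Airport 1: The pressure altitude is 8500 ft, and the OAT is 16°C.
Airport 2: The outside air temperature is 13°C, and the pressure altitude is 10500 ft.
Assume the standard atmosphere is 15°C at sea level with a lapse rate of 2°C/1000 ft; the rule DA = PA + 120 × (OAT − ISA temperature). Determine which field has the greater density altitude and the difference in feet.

Airport 1: ISA temp = -2°C, deviation +18°C, DA = 8500 + 120 × 18 = 10660 ft.
Airport 2: ISA temp = -6°C, deviation +19°C, DA = 10500 + 120 × 19 = 12780 ft.
Airport 2 is higher by 12780 − 10660 = 2120 ft.

Airport 2 by 2120 ft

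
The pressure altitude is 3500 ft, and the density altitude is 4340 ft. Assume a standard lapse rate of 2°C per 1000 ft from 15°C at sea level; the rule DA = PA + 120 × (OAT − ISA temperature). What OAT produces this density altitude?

Density altitude − pressure altitude = 4340 − 3500 = +840 ft.
At 120 ft/°C that is an ISA deviation of 840/120 = +7°C.
ISA temperature at 3500 ft = 15 − 2 × (3500/1000) = 8°C.
OAT = ISA + deviation = 8 + (+7) = 15°C.

15°C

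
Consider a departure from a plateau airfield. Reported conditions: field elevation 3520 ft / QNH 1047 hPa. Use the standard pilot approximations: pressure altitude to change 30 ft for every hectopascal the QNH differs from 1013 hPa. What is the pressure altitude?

Pressure correction = (1013 − 1047) × 30 = -1020 ft.
Pressure altitude = 3520 + (-1020) = 2500 ft.

2500 ft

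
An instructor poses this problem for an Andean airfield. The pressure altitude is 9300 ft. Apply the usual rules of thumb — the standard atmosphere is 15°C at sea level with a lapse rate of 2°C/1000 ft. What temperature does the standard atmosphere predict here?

ISA temperature = 15 − 2 × (9300/1000) = 15 − 18.6 = -3.6°C.

-3.6°C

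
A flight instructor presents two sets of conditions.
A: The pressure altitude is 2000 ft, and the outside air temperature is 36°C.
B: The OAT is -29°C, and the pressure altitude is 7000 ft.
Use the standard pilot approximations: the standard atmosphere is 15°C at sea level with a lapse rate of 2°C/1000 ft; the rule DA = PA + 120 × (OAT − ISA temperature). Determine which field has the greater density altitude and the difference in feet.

A: ISA temp = 11°C, deviation +25°C, DA = 2000 + 120 × 25 = 5000 ft.
B: ISA temp = 1°C, deviation -30°C, DA = 7000 + 120 × (-30) = 3400 ft.
A is higher by 5000 − 3400 = 1600 ft.

A by 1600 ft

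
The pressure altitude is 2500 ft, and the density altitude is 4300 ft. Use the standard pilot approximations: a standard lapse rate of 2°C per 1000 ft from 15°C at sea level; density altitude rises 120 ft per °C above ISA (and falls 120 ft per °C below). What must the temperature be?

Density altitude − pressure altitude = 4300 − 2500 = +1800 ft.
At 120 ft/°C that is an ISA deviation of 1800/120 = +15°C.
ISA temperature at 2500 ft = 15 − 2 × (2500/1000) = 10°C.
OAT = ISA + deviation = 10 + (+15) = 25°C.

25°C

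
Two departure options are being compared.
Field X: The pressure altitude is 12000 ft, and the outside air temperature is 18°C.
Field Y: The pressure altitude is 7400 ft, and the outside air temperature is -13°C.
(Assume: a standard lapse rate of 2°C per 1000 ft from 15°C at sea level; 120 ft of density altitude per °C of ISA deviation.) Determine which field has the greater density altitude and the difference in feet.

Field X by 9424 ft

Field X: ISA temp = -9°C, deviation +27°C, DA = 12000 + 120 × 27 = 15240 ft.
Field Y: ISA temp = 0.2°C, deviation -13.2°C, DA = 7400 + 120 × (-13.2) = 5816 ft.
Field X is higher by 15240 − 5816 = 9424 ft.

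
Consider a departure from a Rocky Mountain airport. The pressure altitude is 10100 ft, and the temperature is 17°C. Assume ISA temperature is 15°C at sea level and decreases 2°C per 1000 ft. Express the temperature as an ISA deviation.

ISA temperature at 10100 ft = 15 − 2 × (10100/1000) = -5.2°C.
Deviation = OAT − ISA = 17 − (-5.2) = +22.2°C.

ISA+22.2°C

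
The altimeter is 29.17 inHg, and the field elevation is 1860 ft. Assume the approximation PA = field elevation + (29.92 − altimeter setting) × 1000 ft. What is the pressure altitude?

2610 ft

Pressure correction = (29.92 − 29.17) × 1000 = +750 ft.
Pressure altitude = 1860 + (+750) = 2610 ft.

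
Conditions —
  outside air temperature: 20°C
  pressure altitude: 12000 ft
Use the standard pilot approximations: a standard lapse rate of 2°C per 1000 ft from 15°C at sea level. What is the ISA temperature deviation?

ISA temperature at 12000 ft = 15 − 2 × (12000/1000) = -9°C.
Deviation = OAT − ISA = 20 − (-9) = +29°C.

ISA+29°C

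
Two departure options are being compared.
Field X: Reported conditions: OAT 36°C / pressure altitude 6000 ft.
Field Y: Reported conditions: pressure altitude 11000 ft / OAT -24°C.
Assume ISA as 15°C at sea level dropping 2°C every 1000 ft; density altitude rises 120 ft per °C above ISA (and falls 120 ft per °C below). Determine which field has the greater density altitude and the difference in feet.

Field X: ISA temp = 3°C, deviation +33°C, DA = 6000 + 120 × 33 = 9960 ft.
Field Y: ISA temp = -7°C, deviation -17°C, DA = 11000 + 120 × (-17) = 8960 ft.
Field X is higher by 9960 − 8960 = 1000 ft.

Field X by 1000 ft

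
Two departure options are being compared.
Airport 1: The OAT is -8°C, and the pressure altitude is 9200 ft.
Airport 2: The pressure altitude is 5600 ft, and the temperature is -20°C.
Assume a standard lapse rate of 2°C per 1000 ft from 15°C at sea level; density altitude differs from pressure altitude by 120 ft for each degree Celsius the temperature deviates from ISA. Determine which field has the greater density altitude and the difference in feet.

Airport 1 by 5904 ft

Airport 1: ISA temp = -3.4°C, deviation -4.6°C, DA = 9200 + 120 × (-4.6) = 8648 ft.
Airport 2: ISA temp = 3.8°C, deviation -23.8°C, DA = 5600 + 120 × (-23.8) = 2744 ft.
Airport 1 is higher by 8648 − 2744 = 5904 ft.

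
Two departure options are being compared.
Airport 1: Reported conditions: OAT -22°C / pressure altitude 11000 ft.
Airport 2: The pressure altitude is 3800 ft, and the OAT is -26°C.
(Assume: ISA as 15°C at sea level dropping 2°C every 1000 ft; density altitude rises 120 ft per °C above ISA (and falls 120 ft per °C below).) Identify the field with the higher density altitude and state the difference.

Airport 1 by 9408 ft

Airport 1: ISA temp = -7°C, deviation -15°C, DA = 11000 + 120 × (-15) = 9200 ft.
Airport 2: ISA temp = 7.4°C, deviation -33.4°C, DA = 3800 + 120 × (-33.4) = -208 ft.
Airport 1 is higher by 9200 − (-208) = 9408 ft.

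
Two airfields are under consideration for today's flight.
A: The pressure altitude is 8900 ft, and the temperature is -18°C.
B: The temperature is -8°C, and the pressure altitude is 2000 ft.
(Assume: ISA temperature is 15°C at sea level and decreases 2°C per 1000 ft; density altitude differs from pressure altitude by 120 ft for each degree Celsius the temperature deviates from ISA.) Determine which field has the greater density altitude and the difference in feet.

A by 7356 ft

A: ISA temp = -2.8°C, deviation -15.2°C, DA = 8900 + 120 × (-15.2) = 7076 ft.
B: ISA temp = 11°C, deviation -19°C, DA = 2000 + 120 × (-19) = -280 ft.
A is higher by 7076 − (-280) = 7356 ft.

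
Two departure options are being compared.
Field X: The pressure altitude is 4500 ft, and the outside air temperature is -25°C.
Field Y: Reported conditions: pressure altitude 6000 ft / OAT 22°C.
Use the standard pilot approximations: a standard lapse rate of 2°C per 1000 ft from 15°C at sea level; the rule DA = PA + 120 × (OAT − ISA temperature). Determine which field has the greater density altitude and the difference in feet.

Field X: ISA temp = 6°C, deviation -31°C, DA = 4500 + 120 × (-31) = 780 ft.
Field Y: ISA temp = 3°C, deviation +19°C, DA = 6000 + 120 × 19 = 8280 ft.
Field Y is higher by 8280 − 780 = 7500 ft.

Field Y by 7500 ft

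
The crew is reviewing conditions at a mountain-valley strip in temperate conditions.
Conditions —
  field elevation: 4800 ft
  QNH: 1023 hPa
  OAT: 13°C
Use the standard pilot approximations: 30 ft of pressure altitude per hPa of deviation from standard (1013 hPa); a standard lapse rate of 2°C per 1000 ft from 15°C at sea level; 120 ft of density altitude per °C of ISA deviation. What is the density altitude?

Pressure altitude = 4800 + (1013 − 1023) × 30 = 4800 + (-300) = 4500 ft.
ISA temperature at 4500 ft = 15 − 2 × (4500/1000) = 6°C.
ISA deviation = 13 − 6 = +7°C.
Density altitude = 4500 + 120 × (7) = 5340 ft.

5340 ft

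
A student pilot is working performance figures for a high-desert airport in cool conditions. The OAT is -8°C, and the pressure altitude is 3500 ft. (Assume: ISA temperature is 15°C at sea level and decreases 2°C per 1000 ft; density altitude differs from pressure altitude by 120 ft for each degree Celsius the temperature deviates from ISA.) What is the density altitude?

ISA temperature at 3500 ft = 15 − 2 × (3500/1000) = 8°C.
ISA deviation = -8 − 8 = -16°C.
Density altitude = 3500 + 120 × (-16) = 3500 + (-1920) = 1580 ft.

1580 ft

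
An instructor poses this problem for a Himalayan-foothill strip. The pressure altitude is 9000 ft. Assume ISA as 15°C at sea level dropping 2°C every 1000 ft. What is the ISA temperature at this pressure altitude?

-3°C

ISA temperature = 15 − 2 × (9000/1000) = 15 − 18 = -3°C.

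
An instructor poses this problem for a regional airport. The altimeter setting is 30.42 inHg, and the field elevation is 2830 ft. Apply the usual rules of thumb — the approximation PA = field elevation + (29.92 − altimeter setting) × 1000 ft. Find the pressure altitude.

2330 ft

Pressure correction = (29.92 − 30.42) × 1000 = -500 ft.
Pressure altitude = 2830 + (-500) = 2330 ft.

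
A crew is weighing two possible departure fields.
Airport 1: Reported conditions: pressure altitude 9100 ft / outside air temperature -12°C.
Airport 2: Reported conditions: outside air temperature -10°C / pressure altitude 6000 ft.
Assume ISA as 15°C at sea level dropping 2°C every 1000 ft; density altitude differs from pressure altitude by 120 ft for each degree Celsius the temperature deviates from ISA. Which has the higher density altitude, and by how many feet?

Airport 1 by 3604 ft

Airport 1: ISA temp = -3.2°C, deviation -8.8°C, DA = 9100 + 120 × (-8.8) = 8044 ft.
Airport 2: ISA temp = 3°C, deviation -13°C, DA = 6000 + 120 × (-13) = 4440 ft.
Airport 1 is higher by 8044 − 4440 = 3604 ft.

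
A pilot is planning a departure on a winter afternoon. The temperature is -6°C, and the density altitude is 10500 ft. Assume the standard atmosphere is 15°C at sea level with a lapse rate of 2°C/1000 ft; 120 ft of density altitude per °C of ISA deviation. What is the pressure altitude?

10500 ft

DA = PA + 120 × (OAT − (15 − 2·PA/1000)) = PA + 120·OAT − 1800 + 0.24·PA = 1.24·PA + 120·OAT − 1800.
So 1.24·PA = 10500 − 120 × (-6) + 1800 = 13020.
PA = 13020 / 1.24 = 10500 ft.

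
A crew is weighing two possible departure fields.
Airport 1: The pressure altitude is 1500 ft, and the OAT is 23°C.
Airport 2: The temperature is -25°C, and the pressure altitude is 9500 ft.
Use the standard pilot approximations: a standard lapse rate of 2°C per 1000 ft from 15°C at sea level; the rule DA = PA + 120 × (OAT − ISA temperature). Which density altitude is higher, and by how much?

Airport 1: ISA temp = 12°C, deviation +11°C, DA = 1500 + 120 × 11 = 2820 ft.
Airport 2: ISA temp = -4°C, deviation -21°C, DA = 9500 + 120 × (-21) = 6980 ft.
Airport 2 is higher by 6980 − 2820 = 4160 ft.

Airport 2 by 4160 ft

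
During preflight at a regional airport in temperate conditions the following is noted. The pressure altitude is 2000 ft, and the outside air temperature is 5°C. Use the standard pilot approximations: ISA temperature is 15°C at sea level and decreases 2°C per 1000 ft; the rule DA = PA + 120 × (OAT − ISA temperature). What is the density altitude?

1280 ft

ISA temperature at 2000 ft = 15 − 2 × (2000/1000) = 11°C.
ISA deviation = 5 − 11 = -6°C.
Density altitude = 2000 + 120 × (-6) = 2000 + (-720) = 1280 ft.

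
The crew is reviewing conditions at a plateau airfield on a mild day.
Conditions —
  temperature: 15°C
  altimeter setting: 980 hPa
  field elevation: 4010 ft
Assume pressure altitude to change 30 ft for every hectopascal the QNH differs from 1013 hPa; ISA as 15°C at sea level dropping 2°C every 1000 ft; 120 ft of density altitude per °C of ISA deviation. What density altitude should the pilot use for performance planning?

6200 ft

Pressure altitude = 4010 + (1013 − 980) × 30 = 4010 + (+990) = 5000 ft.
ISA temperature at 5000 ft = 15 − 2 × (5000/1000) = 5°C.
ISA deviation = 15 − 5 = +10°C.
Density altitude = 5000 + 120 × (10) = 6200 ft.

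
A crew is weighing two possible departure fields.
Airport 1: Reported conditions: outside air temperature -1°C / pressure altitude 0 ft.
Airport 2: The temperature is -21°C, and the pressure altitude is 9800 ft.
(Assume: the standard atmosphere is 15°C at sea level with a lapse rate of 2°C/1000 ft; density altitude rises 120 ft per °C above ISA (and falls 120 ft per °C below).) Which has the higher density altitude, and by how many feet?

Airport 2 by 9752 ft

Airport 1: ISA temp = 15°C, deviation -16°C, DA = 0 + 120 × (-16) = -1920 ft.
Airport 2: ISA temp = -4.6°C, deviation -16.4°C, DA = 9800 + 120 × (-16.4) = 7832 ft.
Airport 2 is higher by 7832 − (-1920) = 9752 ft.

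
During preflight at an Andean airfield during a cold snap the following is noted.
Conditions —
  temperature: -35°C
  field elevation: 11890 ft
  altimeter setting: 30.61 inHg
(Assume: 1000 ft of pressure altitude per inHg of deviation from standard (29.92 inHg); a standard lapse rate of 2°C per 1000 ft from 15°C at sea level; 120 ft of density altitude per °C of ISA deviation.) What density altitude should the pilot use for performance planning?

Pressure altitude = 11890 + (29.92 − 30.61) × 1000 = 11890 + (-690) = 11200 ft.
ISA temperature at 11200 ft = 15 − 2 × (11200/1000) = -7.4°C.
ISA deviation = -35 − (-7.4) = -27.6°C.
Density altitude = 11200 + 120 × (-27.6) = 7888 ft.

7888 ft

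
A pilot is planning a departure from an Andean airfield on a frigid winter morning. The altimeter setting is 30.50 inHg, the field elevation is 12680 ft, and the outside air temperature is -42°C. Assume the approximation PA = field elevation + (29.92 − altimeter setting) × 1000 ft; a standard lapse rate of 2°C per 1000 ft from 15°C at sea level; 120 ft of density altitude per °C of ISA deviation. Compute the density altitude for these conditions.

Pressure altitude = 12680 + (29.92 − 30.50) × 1000 = 12680 + (-580) = 12100 ft.
ISA temperature at 12100 ft = 15 − 2 × (12100/1000) = -9.2°C.
ISA deviation = -42 − (-9.2) = -32.8°C.
Density altitude = 12100 + 120 × (-32.8) = 8164 ft.

8164 ft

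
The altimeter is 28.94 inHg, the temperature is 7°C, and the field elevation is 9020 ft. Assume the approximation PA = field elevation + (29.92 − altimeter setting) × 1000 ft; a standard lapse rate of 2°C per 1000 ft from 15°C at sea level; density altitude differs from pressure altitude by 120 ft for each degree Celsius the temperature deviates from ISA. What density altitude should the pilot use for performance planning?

11440 ft

Pressure altitude = 9020 + (29.92 − 28.94) × 1000 = 9020 + (+980) = 10000 ft.
ISA temperature at 10000 ft = 15 − 2 × (10000/1000) = -5°C.
ISA deviation = 7 − (-5) = +12°C.
Density altitude = 10000 + 120 × (12) = 11440 ft.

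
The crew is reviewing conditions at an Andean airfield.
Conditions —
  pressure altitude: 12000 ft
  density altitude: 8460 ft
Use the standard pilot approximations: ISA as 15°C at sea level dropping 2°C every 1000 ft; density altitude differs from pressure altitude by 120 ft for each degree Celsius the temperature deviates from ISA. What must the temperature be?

Density altitude − pressure altitude = 8460 − 12000 = -3540 ft.
At 120 ft/°C that is an ISA deviation of -3540/120 = -29.5°C.
ISA temperature at 12000 ft = 15 − 2 × (12000/1000) = -9°C.
OAT = ISA + deviation = -9 + (-29.5) = -38.5°C.

-38.5°C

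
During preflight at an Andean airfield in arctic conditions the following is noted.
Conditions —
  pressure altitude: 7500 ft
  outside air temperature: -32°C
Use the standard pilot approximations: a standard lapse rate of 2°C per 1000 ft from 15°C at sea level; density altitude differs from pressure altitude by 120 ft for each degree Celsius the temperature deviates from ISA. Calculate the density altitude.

3660 ft

ISA temperature at 7500 ft = 15 − 2 × (7500/1000) = 0°C.
ISA deviation = -32 − 0 = -32°C.
Density altitude = 7500 + 120 × (-32) = 7500 + (-3840) = 3660 ft.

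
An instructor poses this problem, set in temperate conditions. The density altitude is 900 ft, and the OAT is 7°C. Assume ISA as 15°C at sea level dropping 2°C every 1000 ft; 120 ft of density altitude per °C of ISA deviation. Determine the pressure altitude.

1500 ft

DA = PA + 120 × (OAT − (15 − 2·PA/1000)) = PA + 120·OAT − 1800 + 0.24·PA = 1.24·PA + 120·OAT − 1800.
So 1.24·PA = 900 − 120 × 7 + 1800 = 1860.
PA = 1860 / 1.24 = 1500 ft.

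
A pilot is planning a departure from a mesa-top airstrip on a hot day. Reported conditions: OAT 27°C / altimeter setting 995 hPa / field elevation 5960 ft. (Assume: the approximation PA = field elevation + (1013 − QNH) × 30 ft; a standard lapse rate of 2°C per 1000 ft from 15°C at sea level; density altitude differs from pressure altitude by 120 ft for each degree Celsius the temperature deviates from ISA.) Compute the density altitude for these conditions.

Pressure altitude = 5960 + (1013 − 995) × 30 = 5960 + (+540) = 6500 ft.
ISA temperature at 6500 ft = 15 − 2 × (6500/1000) = 2°C.
ISA deviation = 27 − 2 = +25°C.
Density altitude = 6500 + 120 × (25) = 9500 ft.

9500 ft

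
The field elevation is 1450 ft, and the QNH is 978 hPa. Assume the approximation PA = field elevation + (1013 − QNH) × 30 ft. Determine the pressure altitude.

2500 ft

Pressure correction = (1013 − 978) × 30 = +1050 ft.
Pressure altitude = 1450 + (+1050) = 2500 ft.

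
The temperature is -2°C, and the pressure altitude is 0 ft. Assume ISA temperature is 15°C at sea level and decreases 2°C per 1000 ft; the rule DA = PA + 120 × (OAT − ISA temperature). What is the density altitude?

-2040 ft

ISA temperature at 0 ft = 15 − 2 × (0/1000) = 15°C.
ISA deviation = -2 − 15 = -17°C.
Density altitude = 0 + 120 × (-17) = 0 + (-2040) = -2040 ft.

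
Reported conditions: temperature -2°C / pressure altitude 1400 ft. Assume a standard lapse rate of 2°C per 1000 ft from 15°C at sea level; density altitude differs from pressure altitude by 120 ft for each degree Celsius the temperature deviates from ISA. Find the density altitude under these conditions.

-304 ft

ISA temperature at 1400 ft = 15 − 2 × (1400/1000) = 12.2°C.
ISA deviation = -2 − 12.2 = -14.2°C.
Density altitude = 1400 + 120 × (-14.2) = 1400 + (-1704) = -304 ft.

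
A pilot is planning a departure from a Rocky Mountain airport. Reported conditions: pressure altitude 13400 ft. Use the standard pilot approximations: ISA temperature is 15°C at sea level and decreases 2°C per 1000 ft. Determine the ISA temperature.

ISA temperature = 15 − 2 × (13400/1000) = 15 − 26.8 = -11.8°C.

-11.8°C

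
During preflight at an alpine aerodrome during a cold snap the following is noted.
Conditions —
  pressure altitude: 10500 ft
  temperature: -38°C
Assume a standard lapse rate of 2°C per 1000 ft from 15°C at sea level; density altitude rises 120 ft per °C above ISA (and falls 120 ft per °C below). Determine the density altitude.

ISA temperature at 10500 ft = 15 − 2 × (10500/1000) = -6°C.
ISA deviation = -38 − (-6) = -32°C.
Density altitude = 10500 + 120 × (-32) = 10500 + (-3840) = 6660 ft.

6660 ft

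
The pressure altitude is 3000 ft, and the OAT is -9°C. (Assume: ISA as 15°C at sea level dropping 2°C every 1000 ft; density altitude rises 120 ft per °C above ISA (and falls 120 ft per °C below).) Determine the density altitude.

840 ft

ISA temperature at 3000 ft = 15 − 2 × (3000/1000) = 9°C.
ISA deviation = -9 − 9 = -18°C.
Density altitude = 3000 + 120 × (-18) = 3000 + (-2160) = 840 ft.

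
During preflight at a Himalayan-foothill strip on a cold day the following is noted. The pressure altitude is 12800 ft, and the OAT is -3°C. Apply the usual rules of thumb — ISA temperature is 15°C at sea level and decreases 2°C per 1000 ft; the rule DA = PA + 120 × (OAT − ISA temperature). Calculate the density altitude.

13712 ft

ISA temperature at 12800 ft = 15 − 2 × (12800/1000) = -10.6°C.
ISA deviation = -3 − (-10.6) = +7.6°C.
Density altitude = 12800 + 120 × (7.6) = 12800 + (+912) = 13712 ft.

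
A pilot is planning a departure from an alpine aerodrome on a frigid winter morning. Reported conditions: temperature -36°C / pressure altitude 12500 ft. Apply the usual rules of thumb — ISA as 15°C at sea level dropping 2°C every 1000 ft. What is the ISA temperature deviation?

ISA temperature at 12500 ft = 15 − 2 × (12500/1000) = -10°C.
Deviation = OAT − ISA = -36 − (-10) = -26°C.

ISA-26°C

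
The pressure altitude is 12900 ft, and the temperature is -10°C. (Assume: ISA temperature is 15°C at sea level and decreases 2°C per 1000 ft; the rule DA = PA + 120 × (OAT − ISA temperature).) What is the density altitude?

12996 ft

ISA temperature at 12900 ft = 15 − 2 × (12900/1000) = -10.8°C.
ISA deviation = -10 − (-10.8) = +0.8°C.
Density altitude = 12900 + 120 × (0.8) = 12900 + (+96) = 12996 ft.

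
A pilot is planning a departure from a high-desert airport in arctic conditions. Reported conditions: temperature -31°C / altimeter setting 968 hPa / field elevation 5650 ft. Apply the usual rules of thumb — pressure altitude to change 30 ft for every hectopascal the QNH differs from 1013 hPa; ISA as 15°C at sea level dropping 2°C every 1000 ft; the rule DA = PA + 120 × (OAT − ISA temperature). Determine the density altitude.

3160 ft

Pressure altitude = 5650 + (1013 − 968) × 30 = 5650 + (+1350) = 7000 ft.
ISA temperature at 7000 ft = 15 − 2 × (7000/1000) = 1°C.
ISA deviation = -31 − 1 = -32°C.
Density altitude = 7000 + 120 × (-32) = 3160 ft.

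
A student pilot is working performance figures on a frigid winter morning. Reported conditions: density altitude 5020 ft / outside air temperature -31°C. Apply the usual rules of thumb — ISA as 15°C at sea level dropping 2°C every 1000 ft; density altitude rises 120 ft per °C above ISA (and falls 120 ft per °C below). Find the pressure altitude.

DA = PA + 120 × (OAT − (15 − 2·PA/1000)) = PA + 120·OAT − 1800 + 0.24·PA = 1.24·PA + 120·OAT − 1800.
So 1.24·PA = 5020 − 120 × (-31) + 1800 = 10540.
PA = 10540 / 1.24 = 8500 ft.

8500 ft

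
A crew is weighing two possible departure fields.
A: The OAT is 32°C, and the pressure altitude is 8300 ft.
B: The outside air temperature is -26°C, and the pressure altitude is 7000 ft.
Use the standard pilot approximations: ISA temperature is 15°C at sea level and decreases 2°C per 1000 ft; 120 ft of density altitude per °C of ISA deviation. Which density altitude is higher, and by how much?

A by 8572 ft

A: ISA temp = -1.6°C, deviation +33.6°C, DA = 8300 + 120 × 33.6 = 12332 ft.
B: ISA temp = 1°C, deviation -27°C, DA = 7000 + 120 × (-27) = 3760 ft.
A is higher by 12332 − 3760 = 8572 ft.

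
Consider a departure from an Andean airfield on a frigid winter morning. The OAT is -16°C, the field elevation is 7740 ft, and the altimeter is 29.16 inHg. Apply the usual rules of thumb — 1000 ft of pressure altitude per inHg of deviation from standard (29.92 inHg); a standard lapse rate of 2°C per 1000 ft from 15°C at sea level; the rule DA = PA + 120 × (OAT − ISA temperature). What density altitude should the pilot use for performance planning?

6820 ft

Pressure altitude = 7740 + (29.92 − 29.16) × 1000 = 7740 + (+760) = 8500 ft.
ISA temperature at 8500 ft = 15 − 2 × (8500/1000) = -2°C.
ISA deviation = -16 − (-2) = -14°C.
Density altitude = 8500 + 120 × (-14) = 6820 ft.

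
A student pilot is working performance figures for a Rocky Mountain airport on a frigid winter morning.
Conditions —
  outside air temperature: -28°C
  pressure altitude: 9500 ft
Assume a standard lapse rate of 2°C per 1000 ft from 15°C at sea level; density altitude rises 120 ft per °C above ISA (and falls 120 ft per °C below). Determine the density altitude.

ISA temperature at 9500 ft = 15 − 2 × (9500/1000) = -4°C.
ISA deviation = -28 − (-4) = -24°C.
Density altitude = 9500 + 120 × (-24) = 9500 + (-2880) = 6620 ft.

6620 ft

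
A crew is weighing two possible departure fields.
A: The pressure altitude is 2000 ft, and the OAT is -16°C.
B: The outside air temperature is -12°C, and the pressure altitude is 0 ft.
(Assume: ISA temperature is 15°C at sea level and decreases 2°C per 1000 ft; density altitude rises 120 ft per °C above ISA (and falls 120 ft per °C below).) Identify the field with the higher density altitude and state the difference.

A: ISA temp = 11°C, deviation -27°C, DA = 2000 + 120 × (-27) = -1240 ft.
B: ISA temp = 15°C, deviation -27°C, DA = 0 + 120 × (-27) = -3240 ft.
A is higher by -1240 − (-3240) = 2000 ft.

A by 2000 ft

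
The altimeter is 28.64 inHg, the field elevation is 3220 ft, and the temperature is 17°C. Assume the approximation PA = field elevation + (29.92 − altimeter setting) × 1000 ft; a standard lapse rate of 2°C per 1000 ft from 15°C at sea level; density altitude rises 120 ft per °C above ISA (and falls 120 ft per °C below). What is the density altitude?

Pressure altitude = 3220 + (29.92 − 28.64) × 1000 = 3220 + (+1280) = 4500 ft.
ISA temperature at 4500 ft = 15 − 2 × (4500/1000) = 6°C.
ISA deviation = 17 − 6 = +11°C.
Density altitude = 4500 + 120 × (11) = 5820 ft.

5820 ft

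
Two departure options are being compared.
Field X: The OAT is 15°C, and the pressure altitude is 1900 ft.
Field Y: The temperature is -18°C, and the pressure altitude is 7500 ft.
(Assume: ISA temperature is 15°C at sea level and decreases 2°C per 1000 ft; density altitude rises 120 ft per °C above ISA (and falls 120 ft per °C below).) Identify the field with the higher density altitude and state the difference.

Field Y by 2984 ft

Field X: ISA temp = 11.2°C, deviation +3.8°C, DA = 1900 + 120 × 3.8 = 2356 ft.
Field Y: ISA temp = 0°C, deviation -18°C, DA = 7500 + 120 × (-18) = 5340 ft.
Field Y is higher by 5340 − 2356 = 2984 ft.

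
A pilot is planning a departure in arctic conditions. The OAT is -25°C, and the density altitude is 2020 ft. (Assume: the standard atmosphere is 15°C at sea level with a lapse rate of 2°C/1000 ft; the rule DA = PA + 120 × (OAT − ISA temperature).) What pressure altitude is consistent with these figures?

5500 ft

DA = PA + 120 × (OAT − (15 − 2·PA/1000)) = PA + 120·OAT − 1800 + 0.24·PA = 1.24·PA + 120·OAT − 1800.
So 1.24·PA = 2020 − 120 × (-25) + 1800 = 6820.
PA = 6820 / 1.24 = 5500 ft.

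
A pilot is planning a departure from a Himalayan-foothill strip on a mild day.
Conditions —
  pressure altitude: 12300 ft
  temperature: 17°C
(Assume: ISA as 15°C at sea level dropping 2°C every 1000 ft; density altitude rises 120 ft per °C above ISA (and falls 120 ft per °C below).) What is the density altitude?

15492 ft

ISA temperature at 12300 ft = 15 − 2 × (12300/1000) = -9.6°C.
ISA deviation = 17 − (-9.6) = +26.6°C.
Density altitude = 12300 + 120 × (26.6) = 12300 + (+3192) = 15492 ft.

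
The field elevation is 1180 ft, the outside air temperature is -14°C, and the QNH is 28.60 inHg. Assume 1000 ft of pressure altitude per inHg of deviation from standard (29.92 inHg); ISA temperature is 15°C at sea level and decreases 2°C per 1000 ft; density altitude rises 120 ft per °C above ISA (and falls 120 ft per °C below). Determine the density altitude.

Pressure altitude = 1180 + (29.92 − 28.60) × 1000 = 1180 + (+1320) = 2500 ft.
ISA temperature at 2500 ft = 15 − 2 × (2500/1000) = 10°C.
ISA deviation = -14 − 10 = -24°C.
Density altitude = 2500 + 120 × (-24) = -380 ft.

-380 ft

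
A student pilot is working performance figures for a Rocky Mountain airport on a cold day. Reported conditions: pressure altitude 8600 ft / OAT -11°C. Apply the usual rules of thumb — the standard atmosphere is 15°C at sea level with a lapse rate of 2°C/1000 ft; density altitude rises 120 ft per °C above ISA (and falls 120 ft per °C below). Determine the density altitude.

ISA temperature at 8600 ft = 15 − 2 × (8600/1000) = -2.2°C.
ISA deviation = -11 − (-2.2) = -8.8°C.
Density altitude = 8600 + 120 × (-8.8) = 8600 + (-1056) = 7544 ft.

7544 ft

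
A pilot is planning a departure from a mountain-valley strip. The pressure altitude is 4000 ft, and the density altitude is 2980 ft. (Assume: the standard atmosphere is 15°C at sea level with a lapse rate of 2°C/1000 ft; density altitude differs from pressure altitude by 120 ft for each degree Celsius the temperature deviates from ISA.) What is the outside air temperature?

Density altitude − pressure altitude = 2980 − 4000 = -1020 ft.
At 120 ft/°C that is an ISA deviation of -1020/120 = -8.5°C.
ISA temperature at 4000 ft = 15 − 2 × (4000/1000) = 7°C.
OAT = ISA + deviation = 7 + (-8.5) = -1.5°C.

-1.5°C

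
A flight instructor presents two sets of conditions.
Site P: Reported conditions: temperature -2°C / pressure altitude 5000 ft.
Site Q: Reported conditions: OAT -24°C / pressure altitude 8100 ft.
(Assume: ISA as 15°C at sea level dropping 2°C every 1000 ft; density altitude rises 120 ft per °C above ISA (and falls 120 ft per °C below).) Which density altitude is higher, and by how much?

Site Q by 1204 ft

Site P: ISA temp = 5°C, deviation -7°C, DA = 5000 + 120 × (-7) = 4160 ft.
Site Q: ISA temp = -1.2°C, deviation -22.8°C, DA = 8100 + 120 × (-22.8) = 5364 ft.
Site Q is higher by 5364 − 4160 = 1204 ft.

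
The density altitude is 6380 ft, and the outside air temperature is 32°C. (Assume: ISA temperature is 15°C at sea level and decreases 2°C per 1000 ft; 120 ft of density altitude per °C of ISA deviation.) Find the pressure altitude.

DA = PA + 120 × (OAT − (15 − 2·PA/1000)) = PA + 120·OAT − 1800 + 0.24·PA = 1.24·PA + 120·OAT − 1800.
So 1.24·PA = 6380 − 120 × 32 + 1800 = 4340.
PA = 4340 / 1.24 = 3500 ft.

3500 ft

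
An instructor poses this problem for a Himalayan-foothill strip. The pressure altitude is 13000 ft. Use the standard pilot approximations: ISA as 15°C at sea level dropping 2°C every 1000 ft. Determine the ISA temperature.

ISA temperature = 15 − 2 × (13000/1000) = 15 − 26 = -11°C.

-11°C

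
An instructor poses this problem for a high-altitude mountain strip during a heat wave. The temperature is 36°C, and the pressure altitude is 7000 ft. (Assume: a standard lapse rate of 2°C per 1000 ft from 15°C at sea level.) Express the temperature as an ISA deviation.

ISA+35°C

ISA temperature at 7000 ft = 15 − 2 × (7000/1000) = 1°C.
Deviation = OAT − ISA = 36 − 1 = +35°C.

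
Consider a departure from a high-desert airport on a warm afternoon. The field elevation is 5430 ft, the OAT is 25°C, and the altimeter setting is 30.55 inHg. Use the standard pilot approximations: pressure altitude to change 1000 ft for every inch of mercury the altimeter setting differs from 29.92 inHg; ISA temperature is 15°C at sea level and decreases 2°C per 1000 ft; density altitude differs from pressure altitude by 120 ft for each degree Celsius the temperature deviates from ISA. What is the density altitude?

Pressure altitude = 5430 + (29.92 − 30.55) × 1000 = 5430 + (-630) = 4800 ft.
ISA temperature at 4800 ft = 15 − 2 × (4800/1000) = 5.4°C.
ISA deviation = 25 − 5.4 = +19.6°C.
Density altitude = 4800 + 120 × (19.6) = 7152 ft.

7152 ft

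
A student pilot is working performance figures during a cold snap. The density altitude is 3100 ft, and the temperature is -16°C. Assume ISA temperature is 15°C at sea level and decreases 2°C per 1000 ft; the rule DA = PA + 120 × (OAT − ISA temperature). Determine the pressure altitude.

DA = PA + 120 × (OAT − (15 − 2·PA/1000)) = PA + 120·OAT − 1800 + 0.24·PA = 1.24·PA + 120·OAT − 1800.
So 1.24·PA = 3100 − 120 × (-16) + 1800 = 6820.
PA = 6820 / 1.24 = 5500 ft.

5500 ft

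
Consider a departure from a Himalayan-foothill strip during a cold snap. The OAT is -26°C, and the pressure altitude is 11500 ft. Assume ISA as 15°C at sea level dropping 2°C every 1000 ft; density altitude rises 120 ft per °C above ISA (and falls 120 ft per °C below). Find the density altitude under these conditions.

9340 ft

ISA temperature at 11500 ft = 15 − 2 × (11500/1000) = -8°C.
ISA deviation = -26 − (-8) = -18°C.
Density altitude = 11500 + 120 × (-18) = 11500 + (-2160) = 9340 ft.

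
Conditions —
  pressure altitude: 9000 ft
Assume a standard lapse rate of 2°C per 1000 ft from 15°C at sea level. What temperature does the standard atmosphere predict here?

ISA temperature = 15 − 2 × (9000/1000) = 15 − 18 = -3°C.

-3°C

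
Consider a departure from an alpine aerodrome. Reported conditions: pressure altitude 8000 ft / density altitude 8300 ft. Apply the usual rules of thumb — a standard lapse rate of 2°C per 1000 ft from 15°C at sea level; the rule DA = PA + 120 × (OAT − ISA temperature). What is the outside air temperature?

Density altitude − pressure altitude = 8300 − 8000 = +300 ft.
At 120 ft/°C that is an ISA deviation of 300/120 = +2.5°C.
ISA temperature at 8000 ft = 15 − 2 × (8000/1000) = -1°C.
OAT = ISA + deviation = -1 + (+2.5) = 1.5°C.

1.5°C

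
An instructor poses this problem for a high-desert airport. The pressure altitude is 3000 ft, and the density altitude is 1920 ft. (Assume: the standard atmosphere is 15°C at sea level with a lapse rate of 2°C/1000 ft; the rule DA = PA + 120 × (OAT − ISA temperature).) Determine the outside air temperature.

0°C

Density altitude − pressure altitude = 1920 − 3000 = -1080 ft.
At 120 ft/°C that is an ISA deviation of -1080/120 = -9°C.
ISA temperature at 3000 ft = 15 − 2 × (3000/1000) = 9°C.
OAT = ISA + deviation = 9 + (-9) = 0°C.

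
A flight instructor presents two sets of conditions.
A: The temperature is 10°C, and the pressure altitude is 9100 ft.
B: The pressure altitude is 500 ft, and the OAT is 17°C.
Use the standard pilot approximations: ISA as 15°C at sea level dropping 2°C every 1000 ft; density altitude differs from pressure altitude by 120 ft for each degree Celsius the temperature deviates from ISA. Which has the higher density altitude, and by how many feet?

A: ISA temp = -3.2°C, deviation +13.2°C, DA = 9100 + 120 × 13.2 = 10684 ft.
B: ISA temp = 14°C, deviation +3°C, DA = 500 + 120 × 3 = 860 ft.
A is higher by 10684 − 860 = 9824 ft.

A by 9824 ft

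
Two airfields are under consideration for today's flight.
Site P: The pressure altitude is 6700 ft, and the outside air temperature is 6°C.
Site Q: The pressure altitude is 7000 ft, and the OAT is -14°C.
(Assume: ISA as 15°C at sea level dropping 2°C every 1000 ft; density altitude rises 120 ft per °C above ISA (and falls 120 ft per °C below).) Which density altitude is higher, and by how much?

Site P by 2028 ft

Site P: ISA temp = 1.6°C, deviation +4.4°C, DA = 6700 + 120 × 4.4 = 7228 ft.
Site Q: ISA temp = 1°C, deviation -15°C, DA = 7000 + 120 × (-15) = 5200 ft.
Site P is higher by 7228 − 5200 = 2028 ft.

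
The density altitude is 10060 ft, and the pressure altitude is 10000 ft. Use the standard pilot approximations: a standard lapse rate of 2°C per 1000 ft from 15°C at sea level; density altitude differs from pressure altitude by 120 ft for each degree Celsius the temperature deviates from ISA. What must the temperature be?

-4.5°C

Density altitude − pressure altitude = 10060 − 10000 = +60 ft.
At 120 ft/°C that is an ISA deviation of 60/120 = +0.5°C.
ISA temperature at 10000 ft = 15 − 2 × (10000/1000) = -5°C.
OAT = ISA + deviation = -5 + (+0.5) = -4.5°C.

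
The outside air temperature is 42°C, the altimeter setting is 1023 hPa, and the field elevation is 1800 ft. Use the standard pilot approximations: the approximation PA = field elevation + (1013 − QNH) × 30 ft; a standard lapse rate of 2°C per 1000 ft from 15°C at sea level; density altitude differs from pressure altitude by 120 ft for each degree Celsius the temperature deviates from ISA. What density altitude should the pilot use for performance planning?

5100 ft

Pressure altitude = 1800 + (1013 − 1023) × 30 = 1800 + (-300) = 1500 ft.
ISA temperature at 1500 ft = 15 − 2 × (1500/1000) = 12°C.
ISA deviation = 42 − 12 = +30°C.
Density altitude = 1500 + 120 × (30) = 5100 ft.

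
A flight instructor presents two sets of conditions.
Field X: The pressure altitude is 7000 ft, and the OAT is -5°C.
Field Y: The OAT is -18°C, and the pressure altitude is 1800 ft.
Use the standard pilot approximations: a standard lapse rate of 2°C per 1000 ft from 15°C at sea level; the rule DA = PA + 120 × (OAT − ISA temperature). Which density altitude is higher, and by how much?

Field X: ISA temp = 1°C, deviation -6°C, DA = 7000 + 120 × (-6) = 6280 ft.
Field Y: ISA temp = 11.4°C, deviation -29.4°C, DA = 1800 + 120 × (-29.4) = -1728 ft.
Field X is higher by 6280 − (-1728) = 8008 ft.

Field X by 8008 ft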